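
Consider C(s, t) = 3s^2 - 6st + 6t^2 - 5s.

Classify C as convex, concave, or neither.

C is quadratic, so its Hessian is the constant matrix H = [[6, -6], [-6, 12]].
det(H) = 36, tr(H) = 18.
det(H) > 0 and tr(H) > 0, so H is positive definite everywhere: convex.

convex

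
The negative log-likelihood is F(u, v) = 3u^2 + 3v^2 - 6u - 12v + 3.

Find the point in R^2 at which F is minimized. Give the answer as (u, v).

F(u,v) separates as P(u) + Q(v) + 3, so its minimum is min P + min Q + 3.
P'(u) = 6u - 6 vanishes at u ∈ {1}; Q'(v) = 6v - 12 vanishes at v ∈ {2}.
Local minima of P (where P''>0): P(1)=-3. Local minima of Q: Q(2)=-12.
So the global minimum of F is P(1) + Q(2) + 3 = -3 − 12 + 3 = -12, attained at (1, 2).

(1, 2)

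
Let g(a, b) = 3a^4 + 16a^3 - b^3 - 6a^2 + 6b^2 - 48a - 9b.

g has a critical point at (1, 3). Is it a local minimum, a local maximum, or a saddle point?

saddle point

The mixed partial ∂²g/∂a∂b is 0, so the Hessian at any point is diag(g_aa, g_bb) = diag(12(3a^2 + 8a - 1), 6(-b + 2)).
At (1, 3): H = diag(120, -6).
The eigenvalues have opposite signs, so H is indefinite: a saddle point.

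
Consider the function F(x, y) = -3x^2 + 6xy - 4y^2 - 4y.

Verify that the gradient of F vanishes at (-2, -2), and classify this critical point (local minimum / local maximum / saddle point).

local maximum

∇F = (-6x + 6y, 6x - 8y - 4); substituting (-2, -2) gives ∇F = (0, 0), so (-2, -2) is indeed a critical point.
The Hessian of F is constant: H = [[-6, 6], [6, -8]].
det(H) = (-6)·(-8) − 6² = 12.
det(H) > 0 and tr(H) = -14 < 0, so H is negative definite and the point is a local maximum.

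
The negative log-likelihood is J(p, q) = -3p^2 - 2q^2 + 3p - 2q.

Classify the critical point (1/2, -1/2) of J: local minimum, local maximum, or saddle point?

The Hessian of J is constant: H = [[-6, 0], [0, -4]].
det(H) = (-6)·(-4) − 0² = 24.
det(H) > 0 and tr(H) = -10 < 0, so H is negative definite and the point is a local maximum.

local maximum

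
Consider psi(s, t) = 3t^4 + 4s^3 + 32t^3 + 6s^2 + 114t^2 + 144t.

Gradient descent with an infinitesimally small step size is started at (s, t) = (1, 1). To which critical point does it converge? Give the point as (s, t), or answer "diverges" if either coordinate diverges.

(0, -1)

psi is separable, so gradient descent decouples: s follows -∂psi/∂s, t follows -∂psi/∂t.
∂psi/∂s = 12s(s + 1); at s=1 this is 24, so s decreases.
∂psi/∂t = 12(t + 1)(t + 3)(t + 4); at t=1 this is 480, so t decreases.
s converges to its nearest critical value 0 (a local min of the s-part); t converges to -1. The iterate converges to (0, -1).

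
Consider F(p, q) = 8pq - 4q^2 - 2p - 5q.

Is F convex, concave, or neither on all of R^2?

F is quadratic, so its Hessian is the constant matrix H = [[0, 8], [8, -8]].
det(H) = -64, tr(H) = -8.
det(H) < 0, so H is indefinite: neither convex nor concave.

neither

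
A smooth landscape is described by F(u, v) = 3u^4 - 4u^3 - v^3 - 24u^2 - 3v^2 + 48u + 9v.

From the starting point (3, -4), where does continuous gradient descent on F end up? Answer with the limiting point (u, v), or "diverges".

(2, -3)

F is separable, so gradient descent decouples: u follows -∂F/∂u, v follows -∂F/∂v.
∂F/∂u = 12(u - 2)(u - 1)(u + 2); at u=3 this is 120, so u decreases.
∂F/∂v = -3(v - 1)(v + 3); at v=-4 this is -15, so v increases.
u converges to its nearest critical value 2 (a local min of the u-part); v converges to -3. The iterate converges to (2, -3).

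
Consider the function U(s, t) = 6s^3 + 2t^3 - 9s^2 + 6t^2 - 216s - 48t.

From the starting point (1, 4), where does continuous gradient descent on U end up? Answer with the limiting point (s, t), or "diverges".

U is separable, so gradient descent decouples: s follows -∂U/∂s, t follows -∂U/∂t.
∂U/∂s = 18(s - 4)(s + 3); at s=1 this is -216, so s increases.
∂U/∂t = 6(t - 2)(t + 4); at t=4 this is 96, so t decreases.
s converges to its nearest critical value 4 (a local min of the s-part); t converges to 2. The iterate converges to (4, 2).

(4, 2)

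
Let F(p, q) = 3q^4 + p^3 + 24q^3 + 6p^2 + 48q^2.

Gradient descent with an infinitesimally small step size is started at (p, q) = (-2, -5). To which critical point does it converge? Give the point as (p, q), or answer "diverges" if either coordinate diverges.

(0, -4)

F is separable, so gradient descent decouples: p follows -∂F/∂p, q follows -∂F/∂q.
∂F/∂p = 3p(p + 4); at p=-2 this is -12, so p increases.
∂F/∂q = 12q(q + 2)(q + 4); at q=-5 this is -180, so q increases.
p converges to its nearest critical value 0 (a local min of the p-part); q converges to -4. The iterate converges to (0, -4).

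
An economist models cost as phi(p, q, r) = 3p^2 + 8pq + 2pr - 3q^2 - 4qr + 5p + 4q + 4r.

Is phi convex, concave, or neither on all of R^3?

neither

phi is quadratic, so its Hessian is the constant matrix H = [[6, 8, 2], [8, -6, -4], [2, -4, 0]].
Leading principal minors: 6, -100, -200.
Neither pattern holds ⇒ H is indefinite ⇒ neither convex nor concave.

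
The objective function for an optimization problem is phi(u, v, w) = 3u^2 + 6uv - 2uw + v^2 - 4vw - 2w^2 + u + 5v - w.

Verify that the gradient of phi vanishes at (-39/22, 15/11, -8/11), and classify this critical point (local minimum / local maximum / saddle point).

∇phi = (6u + 6v - 2w + 1, 6u + 2v - 4w + 5, -2u - 4v - 4w - 1); substituting (-39/22, 15/11, -8/11) gives ∇phi = (0, 0, 0), so (-39/22, 15/11, -8/11) is indeed a critical point.
The Hessian is constant: H = [[6, 6, -2], [6, 2, -4], [-2, -4, -4]].
Leading principal minors: Δ₁ = 6, Δ₂ = -24, Δ₃ = 88.
The minors fit neither the all-positive nor the alternating-sign pattern, so H is indefinite: a saddle point.

saddle point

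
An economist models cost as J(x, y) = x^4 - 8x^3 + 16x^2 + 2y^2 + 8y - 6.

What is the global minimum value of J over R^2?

-14

J(x,y) separates as P(x) + Q(y) − 6, so its minimum is min P + min Q − 6.
P'(x) = 4x(x - 4)(x - 2) vanishes at x ∈ {0, 2, 4}; Q'(y) = 4y + 8 vanishes at y ∈ {-2}.
Local minima of P (where P''>0): P(0)=0, P(4)=0. Local minima of Q: Q(-2)=-8.
So the global minimum of J is P(0) + Q(-2) − 6 = 0 − 8 − 6 = -14, attained at (0, -2).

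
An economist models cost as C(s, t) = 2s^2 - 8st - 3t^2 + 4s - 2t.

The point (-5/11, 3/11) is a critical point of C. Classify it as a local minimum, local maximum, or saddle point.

saddle point

The Hessian of C is constant: H = [[4, -8], [-8, -6]].
det(H) = 4·(-6) − (-8)² = -88.
Since det(H) < 0, H is indefinite and the critical point is a saddle point.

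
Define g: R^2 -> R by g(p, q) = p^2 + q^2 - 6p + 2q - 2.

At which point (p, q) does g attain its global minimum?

(3, -1)

g(p,q) separates as A(p) + B(q) − 2, so its minimum is min A + min B − 2.
A'(p) = 2p - 6 vanishes at p ∈ {3}; B'(q) = 2q + 2 vanishes at q ∈ {-1}.
Local minima of A (where A''>0): A(3)=-9. Local minima of B: B(-1)=-1.
So the global minimum of g is A(3) + B(-1) − 2 = -9 − 1 − 2 = -12, attained at (3, -1).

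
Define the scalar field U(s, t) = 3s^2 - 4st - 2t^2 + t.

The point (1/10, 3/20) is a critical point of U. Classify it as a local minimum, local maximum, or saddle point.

saddle point

The Hessian of U is constant: H = [[6, -4], [-4, -4]].
det(H) = 6·(-4) − (-4)² = -40.
Since det(H) < 0, H is indefinite and the critical point is a saddle point.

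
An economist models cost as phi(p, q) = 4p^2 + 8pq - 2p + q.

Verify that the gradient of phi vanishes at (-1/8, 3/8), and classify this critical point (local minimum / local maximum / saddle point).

saddle point

∇phi = (8p + 8q - 2, 8p + 1); substituting (-1/8, 3/8) gives ∇phi = (0, 0), so (-1/8, 3/8) is indeed a critical point.
The Hessian of phi is constant: H = [[8, 8], [8, 0]].
det(H) = 8·0 − 8² = -64.
Since det(H) < 0, H is indefinite and the critical point is a saddle point.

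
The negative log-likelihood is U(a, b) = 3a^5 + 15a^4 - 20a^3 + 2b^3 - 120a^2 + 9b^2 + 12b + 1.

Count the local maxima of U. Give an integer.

2

U separates as a function of a plus a function of b, so ∇U=0 decouples.
∂U/∂a = 15a(a - 2)(a + 2)(a + 4) = 0 at a ∈ {-4, -2, 0, 2}; ∂U/∂b = 6(b + 1)(b + 2) = 0 at b ∈ {-2, -1}.
The Hessian is diagonal: diag(U_aa, U_bb). Second derivatives: U_aa(-4)=-720, U_aa(-2)=240, U_aa(0)=-240, U_aa(2)=720; U_bb(-2)=-6, U_bb(-1)=6.
Local maxima occur where both diagonal entries negative: (-4, -2), (0, -2). Count: 2.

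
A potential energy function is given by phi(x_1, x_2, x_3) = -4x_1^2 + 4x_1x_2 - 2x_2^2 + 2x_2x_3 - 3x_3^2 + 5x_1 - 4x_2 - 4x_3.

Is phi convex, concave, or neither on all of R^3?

phi is quadratic, so its Hessian is the constant matrix H = [[-8, 4, 0], [4, -4, 2], [0, 2, -6]].
Leading principal minors: -8, 16, -64.
Signs alternate −, +, − ⇒ H ≺ 0 ⇒ concave.

concave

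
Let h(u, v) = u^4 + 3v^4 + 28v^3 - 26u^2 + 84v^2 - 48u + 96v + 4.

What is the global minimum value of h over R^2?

h(u,v) separates as P(u) + Q(v) + 4, so its minimum is min P + min Q + 4.
P'(u) = 4(u - 4)(u + 1)(u + 3) vanishes at u ∈ {-3, -1, 4}; Q'(v) = 12(v + 1)(v + 2)(v + 4) vanishes at v ∈ {-4, -2, -1}.
Local minima of P (where P''>0): P(-3)=-9, P(4)=-352. Local minima of Q: Q(-4)=-64, Q(-1)=-37.
So the global minimum of h is P(4) + Q(-4) + 4 = -352 − 64 + 4 = -412, attained at (4, -4).

-412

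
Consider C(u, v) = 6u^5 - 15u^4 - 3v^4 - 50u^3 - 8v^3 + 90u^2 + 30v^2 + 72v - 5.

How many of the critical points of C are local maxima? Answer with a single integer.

C separates as a function of u plus a function of v, so ∇C=0 decouples.
∂C/∂u = 30u(u - 3)(u - 1)(u + 2) = 0 at u ∈ {-2, 0, 1, 3}; ∂C/∂v = -12(v - 2)(v + 1)(v + 3) = 0 at v ∈ {-3, -1, 2}.
The Hessian is diagonal: diag(C_uu, C_vv). Second derivatives: C_uu(-2)=-900, C_uu(0)=180, C_uu(1)=-180, C_uu(3)=900; C_vv(-3)=-120, C_vv(-1)=72, C_vv(2)=-180.
Local maxima occur where both diagonal entries negative: (-2, -3), (-2, 2), (1, -3), (1, 2). Count: 4.

4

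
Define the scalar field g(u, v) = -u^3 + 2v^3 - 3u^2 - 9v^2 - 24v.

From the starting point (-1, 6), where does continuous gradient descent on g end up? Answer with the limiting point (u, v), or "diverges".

g is separable, so gradient descent decouples: u follows -∂g/∂u, v follows -∂g/∂v.
∂g/∂u = -3u(u + 2); at u=-1 this is 3, so u decreases.
∂g/∂v = 6(v - 4)(v + 1); at v=6 this is 84, so v decreases.
u converges to its nearest critical value -2 (a local min of the u-part); v converges to 4. The iterate converges to (-2, 4).

(-2, 4)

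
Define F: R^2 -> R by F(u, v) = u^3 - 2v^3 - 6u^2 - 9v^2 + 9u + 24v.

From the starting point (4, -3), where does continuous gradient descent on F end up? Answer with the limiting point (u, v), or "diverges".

(3, -4)

F is separable, so gradient descent decouples: u follows -∂F/∂u, v follows -∂F/∂v.
∂F/∂u = 3(u - 3)(u - 1); at u=4 this is 9, so u decreases.
∂F/∂v = -6(v - 1)(v + 4); at v=-3 this is 24, so v decreases.
u converges to its nearest critical value 3 (a local min of the u-part); v converges to -4. The iterate converges to (3, -4).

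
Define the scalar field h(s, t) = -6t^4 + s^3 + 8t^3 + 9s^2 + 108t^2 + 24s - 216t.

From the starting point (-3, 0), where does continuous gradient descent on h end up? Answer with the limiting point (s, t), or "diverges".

(-2, 1)

h is separable, so gradient descent decouples: s follows -∂h/∂s, t follows -∂h/∂t.
∂h/∂s = 3(s + 2)(s + 4); at s=-3 this is -3, so s increases.
∂h/∂t = -24(t - 3)(t - 1)(t + 3); at t=0 this is -216, so t increases.
s converges to its nearest critical value -2 (a local min of the s-part); t converges to 1. The iterate converges to (-2, 1).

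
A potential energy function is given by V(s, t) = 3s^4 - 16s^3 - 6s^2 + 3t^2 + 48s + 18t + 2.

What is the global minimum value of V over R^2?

-185

V(s,t) separates as P(s) + Q(t) + 2, so its minimum is min P + min Q + 2.
P'(s) = 12(s - 4)(s - 1)(s + 1) vanishes at s ∈ {-1, 1, 4}; Q'(t) = 6(t + 3) vanishes at t ∈ {-3}.
Local minima of P (where P''>0): P(-1)=-35, P(4)=-160. Local minima of Q: Q(-3)=-27.
So the global minimum of V is P(4) + Q(-3) + 2 = -160 − 27 + 2 = -185, attained at (4, -3).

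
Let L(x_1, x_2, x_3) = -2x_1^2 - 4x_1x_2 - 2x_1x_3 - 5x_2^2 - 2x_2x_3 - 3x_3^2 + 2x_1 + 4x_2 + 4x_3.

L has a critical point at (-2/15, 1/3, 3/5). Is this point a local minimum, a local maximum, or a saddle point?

local maximum

The Hessian is constant: H = [[-4, -4, -2], [-4, -10, -2], [-2, -2, -6]].
Leading principal minors: Δ₁ = -4, Δ₂ = 24, Δ₃ = -120.
The minors alternate sign starting negative (−, +, −), so H is negative definite: a local maximum.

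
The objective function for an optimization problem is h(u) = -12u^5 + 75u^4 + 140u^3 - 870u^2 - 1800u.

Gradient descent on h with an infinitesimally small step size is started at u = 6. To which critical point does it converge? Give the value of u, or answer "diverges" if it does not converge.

h'(u) = -60(u - 5)(u - 3)(u + 1)(u + 2), so h'(6) = -10080.
Gradient descent moves in the -h' direction, i.e. u is increasing.
There is no critical point above u=6, and h' keeps the same sign, so the iterate runs off to +∞.

diverges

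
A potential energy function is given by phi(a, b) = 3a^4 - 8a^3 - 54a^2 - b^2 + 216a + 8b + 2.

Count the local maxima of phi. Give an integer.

1

phi separates as a function of a plus a function of b, so ∇phi=0 decouples.
∂phi/∂a = 12(a - 3)(a - 2)(a + 3) = 0 at a ∈ {-3, 2, 3}; ∂phi/∂b = -2(b - 4) = 0 at b ∈ {4}.
The Hessian is diagonal: diag(phi_aa, phi_bb). Second derivatives: phi_aa(-3)=360, phi_aa(2)=-60, phi_aa(3)=72; phi_bb(4)=-2.
Local maxima occur where both diagonal entries negative: (2, 4). Count: 1.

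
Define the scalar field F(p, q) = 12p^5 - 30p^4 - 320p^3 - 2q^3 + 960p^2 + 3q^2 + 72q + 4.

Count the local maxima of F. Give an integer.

F separates as a function of p plus a function of q, so ∇F=0 decouples.
∂F/∂p = 60p(p - 4)(p - 2)(p + 4) = 0 at p ∈ {-4, 0, 2, 4}; ∂F/∂q = -6(q - 4)(q + 3) = 0 at q ∈ {-3, 4}.
The Hessian is diagonal: diag(F_pp, F_qq). Second derivatives: F_pp(-4)=-11520, F_pp(0)=1920, F_pp(2)=-1440, F_pp(4)=3840; F_qq(-3)=42, F_qq(4)=-42.
Local maxima occur where both diagonal entries negative: (-4, 4), (2, 4). Count: 2.

2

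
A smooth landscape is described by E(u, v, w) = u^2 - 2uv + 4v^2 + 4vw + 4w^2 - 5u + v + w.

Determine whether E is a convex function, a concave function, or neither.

E is quadratic, so its Hessian is the constant matrix H = [[2, -2, 0], [-2, 8, 4], [0, 4, 8]].
Leading principal minors: 2, 12, 64.
All positive ⇒ H ≻ 0 ⇒ convex.

convex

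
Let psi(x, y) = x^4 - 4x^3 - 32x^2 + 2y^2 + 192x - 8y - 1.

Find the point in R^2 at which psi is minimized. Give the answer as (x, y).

psi(x,y) separates as P(x) + Q(y) − 1, so its minimum is min P + min Q − 1.
P'(x) = 4(x - 4)(x - 3)(x + 4) vanishes at x ∈ {-4, 3, 4}; Q'(y) = 4y - 8 vanishes at y ∈ {2}.
Local minima of P (where P''>0): P(-4)=-768, P(4)=256. Local minima of Q: Q(2)=-8.
So the global minimum of psi is P(-4) + Q(2) − 1 = -768 − 8 − 1 = -777, attained at (-4, 2).

(-4, 2)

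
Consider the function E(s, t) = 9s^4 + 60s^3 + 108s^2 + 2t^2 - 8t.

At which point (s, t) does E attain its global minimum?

E(s,t) separates as P(s) + Q(t), so its minimum is min P + min Q.
P'(s) = 36s(s + 2)(s + 3) vanishes at s ∈ {-3, -2, 0}; Q'(t) = 4(t - 2) vanishes at t ∈ {2}.
Local minima of P (where P''>0): P(-3)=81, P(0)=0. Local minima of Q: Q(2)=-8.
So the global minimum of E is P(0) + Q(2) = 0 − 8 = -8, attained at (0, 2).

(0, 2)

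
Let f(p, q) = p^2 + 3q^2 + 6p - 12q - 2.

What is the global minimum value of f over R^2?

-23

f(p,q) separates as A(p) + B(q) − 2, so its minimum is min A + min B − 2.
A'(p) = 2p + 6 vanishes at p ∈ {-3}; B'(q) = 6q - 12 vanishes at q ∈ {2}.
Local minima of A (where A''>0): A(-3)=-9. Local minima of B: B(2)=-12.
So the global minimum of f is A(-3) + B(2) − 2 = -9 − 12 − 2 = -23, attained at (-3, 2).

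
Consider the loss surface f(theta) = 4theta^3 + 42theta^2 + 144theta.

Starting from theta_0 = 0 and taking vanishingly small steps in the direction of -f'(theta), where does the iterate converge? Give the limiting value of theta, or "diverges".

f'(theta) = 12(theta + 3)(theta + 4), so f'(0) = 144.
Gradient descent moves in the -f' direction, i.e. theta is decreasing.
The nearest critical point in that direction is theta = -3, where f'' = 12 > 0 (a local minimum). The iterate converges there.

-3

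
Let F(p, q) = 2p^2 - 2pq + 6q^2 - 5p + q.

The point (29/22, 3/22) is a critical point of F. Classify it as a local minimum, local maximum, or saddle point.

local minimum

The Hessian of F is constant: H = [[4, -2], [-2, 12]].
det(H) = 4·12 − (-2)² = 44.
det(H) > 0 and tr(H) = 16 > 0, so H is positive definite and the point is a local minimum.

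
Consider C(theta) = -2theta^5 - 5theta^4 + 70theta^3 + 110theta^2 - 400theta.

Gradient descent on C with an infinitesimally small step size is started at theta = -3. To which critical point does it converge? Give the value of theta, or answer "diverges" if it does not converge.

C'(theta) = -10(theta - 4)(theta - 1)(theta + 2)(theta + 5), so C'(-3) = 560.
Gradient descent moves in the -C' direction, i.e. theta is decreasing.
The nearest critical point in that direction is theta = -5, where C'' = 1620 > 0 (a local minimum). The iterate converges there.

-5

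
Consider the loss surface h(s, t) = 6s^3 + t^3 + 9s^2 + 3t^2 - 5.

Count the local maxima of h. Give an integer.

h separates as a function of s plus a function of t, so ∇h=0 decouples.
∂h/∂s = 18s(s + 1) = 0 at s ∈ {-1, 0}; ∂h/∂t = 3t(t + 2) = 0 at t ∈ {-2, 0}.
The Hessian is diagonal: diag(h_ss, h_tt). Second derivatives: h_ss(-1)=-18, h_ss(0)=18; h_tt(-2)=-6, h_tt(0)=6.
Local maxima occur where both diagonal entries negative: (-1, -2). Count: 1.

1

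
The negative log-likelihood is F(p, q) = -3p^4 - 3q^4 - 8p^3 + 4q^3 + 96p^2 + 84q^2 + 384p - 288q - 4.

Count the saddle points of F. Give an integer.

F separates as a function of p plus a function of q, so ∇F=0 decouples.
∂F/∂p = -12(p - 4)(p + 2)(p + 4) = 0 at p ∈ {-4, -2, 4}; ∂F/∂q = -12(q - 3)(q - 2)(q + 4) = 0 at q ∈ {-4, 2, 3}.
The Hessian is diagonal: diag(F_pp, F_qq). Second derivatives: F_pp(-4)=-192, F_pp(-2)=144, F_pp(4)=-576; F_qq(-4)=-504, F_qq(2)=72, F_qq(3)=-84.
Saddle points occur where the two diagonal entries have opposite signs: (-4, 2), (-2, -4), (-2, 3), (4, 2). Count: 4.

4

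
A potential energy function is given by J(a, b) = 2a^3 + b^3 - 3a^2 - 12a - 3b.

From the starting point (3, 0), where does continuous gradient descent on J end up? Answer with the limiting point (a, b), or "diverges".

J is separable, so gradient descent decouples: a follows -∂J/∂a, b follows -∂J/∂b.
∂J/∂a = 6(a - 2)(a + 1); at a=3 this is 24, so a decreases.
∂J/∂b = 3(b - 1)(b + 1); at b=0 this is -3, so b increases.
a converges to its nearest critical value 2 (a local min of the a-part); b converges to 1. The iterate converges to (2, 1).

(2, 1)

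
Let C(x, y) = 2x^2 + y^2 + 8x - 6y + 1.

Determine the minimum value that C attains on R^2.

C(x,y) separates as P(x) + Q(y) + 1, so its minimum is min P + min Q + 1.
P'(x) = 4x + 8 vanishes at x ∈ {-2}; Q'(y) = 2y - 6 vanishes at y ∈ {3}.
Local minima of P (where P''>0): P(-2)=-8. Local minima of Q: Q(3)=-9.
So the global minimum of C is P(-2) + Q(3) + 1 = -8 − 9 + 1 = -16, attained at (-2, 3).

-16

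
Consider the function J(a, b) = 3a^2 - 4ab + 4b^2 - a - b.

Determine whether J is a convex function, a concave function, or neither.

J is quadratic, so its Hessian is the constant matrix H = [[6, -4], [-4, 8]].
det(H) = 32, tr(H) = 14.
det(H) > 0 and tr(H) > 0, so H is positive definite everywhere: convex.

convex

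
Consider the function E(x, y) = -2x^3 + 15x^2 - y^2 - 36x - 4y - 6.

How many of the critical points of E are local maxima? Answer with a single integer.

E separates as a function of x plus a function of y, so ∇E=0 decouples.
∂E/∂x = -6(x - 3)(x - 2) = 0 at x ∈ {2, 3}; ∂E/∂y = -2(y + 2) = 0 at y ∈ {-2}.
The Hessian is diagonal: diag(E_xx, E_yy). Second derivatives: E_xx(2)=6, E_xx(3)=-6; E_yy(-2)=-2.
Local maxima occur where both diagonal entries negative: (3, -2). Count: 1.

1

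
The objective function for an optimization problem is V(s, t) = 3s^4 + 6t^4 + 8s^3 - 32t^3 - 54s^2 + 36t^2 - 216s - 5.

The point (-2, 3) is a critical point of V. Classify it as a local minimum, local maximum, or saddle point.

saddle point

The mixed partial ∂²V/∂s∂t is 0, so the Hessian at any point is diag(V_ss, V_tt) = diag(12(3s^2 + 4s - 9), 24(3t^2 - 8t + 3)).
At (-2, 3): H = diag(-60, 144).
The eigenvalues have opposite signs, so H is indefinite: a saddle point.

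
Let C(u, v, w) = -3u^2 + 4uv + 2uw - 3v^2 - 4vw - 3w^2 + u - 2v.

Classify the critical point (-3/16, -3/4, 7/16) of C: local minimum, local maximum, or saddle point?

The Hessian is constant: H = [[-6, 4, 2], [4, -6, -4], [2, -4, -6]].
Leading principal minors: Δ₁ = -6, Δ₂ = 20, Δ₃ = -64.
The minors alternate sign starting negative (−, +, −), so H is negative definite: a local maximum.

local maximum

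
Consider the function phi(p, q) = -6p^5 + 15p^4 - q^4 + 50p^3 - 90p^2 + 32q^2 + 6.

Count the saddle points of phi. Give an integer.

6

phi separates as a function of p plus a function of q, so ∇phi=0 decouples.
∂phi/∂p = -30p(p - 3)(p - 1)(p + 2) = 0 at p ∈ {-2, 0, 1, 3}; ∂phi/∂q = -4q(q - 4)(q + 4) = 0 at q ∈ {-4, 0, 4}.
The Hessian is diagonal: diag(phi_pp, phi_qq). Second derivatives: phi_pp(-2)=900, phi_pp(0)=-180, phi_pp(1)=180, phi_pp(3)=-900; phi_qq(-4)=-128, phi_qq(0)=64, phi_qq(4)=-128.
Saddle points occur where the two diagonal entries have opposite signs: (-2, -4), (-2, 4), (0, 0), (1, -4), (1, 4), (3, 0). Count: 6.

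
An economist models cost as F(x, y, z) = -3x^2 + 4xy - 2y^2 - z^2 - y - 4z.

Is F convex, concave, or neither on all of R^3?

F is quadratic, so its Hessian is the constant matrix H = [[-6, 4, 0], [4, -4, 0], [0, 0, -2]].
Leading principal minors: -6, 8, -16.
Signs alternate −, +, − ⇒ H ≺ 0 ⇒ concave.

concave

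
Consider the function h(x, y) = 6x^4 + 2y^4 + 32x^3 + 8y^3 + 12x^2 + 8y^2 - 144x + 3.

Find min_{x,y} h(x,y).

h(x,y) separates as P(x) + Q(y) + 3, so its minimum is min P + min Q + 3.
P'(x) = 24(x - 1)(x + 2)(x + 3) vanishes at x ∈ {-3, -2, 1}; Q'(y) = 8y(y + 1)(y + 2) vanishes at y ∈ {-2, -1, 0}.
Local minima of P (where P''>0): P(-3)=162, P(1)=-94. Local minima of Q: Q(-2)=0, Q(0)=0.
So the global minimum of h is P(1) + Q(-2) + 3 = -94 + 0 + 3 = -91, attained at (1, -2).

-91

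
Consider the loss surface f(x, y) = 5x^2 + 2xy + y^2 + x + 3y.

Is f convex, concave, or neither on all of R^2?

convex

f is quadratic, so its Hessian is the constant matrix H = [[10, 2], [2, 2]].
det(H) = 16, tr(H) = 12.
det(H) > 0 and tr(H) > 0, so H is positive definite everywhere: convex.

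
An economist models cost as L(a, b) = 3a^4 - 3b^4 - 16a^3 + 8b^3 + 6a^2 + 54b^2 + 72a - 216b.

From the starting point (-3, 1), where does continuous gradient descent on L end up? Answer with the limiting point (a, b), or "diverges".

L is separable, so gradient descent decouples: a follows -∂L/∂a, b follows -∂L/∂b.
∂L/∂a = 12(a - 3)(a - 2)(a + 1); at a=-3 this is -720, so a increases.
∂L/∂b = -12(b - 3)(b - 2)(b + 3); at b=1 this is -96, so b increases.
a converges to its nearest critical value -1 (a local min of the a-part); b converges to 2. The iterate converges to (-1, 2).

(-1, 2)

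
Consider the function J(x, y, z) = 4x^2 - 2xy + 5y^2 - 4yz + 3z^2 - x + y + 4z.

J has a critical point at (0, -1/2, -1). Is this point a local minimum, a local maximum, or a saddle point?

local minimum

The Hessian is constant: H = [[8, -2, 0], [-2, 10, -4], [0, -4, 6]].
Leading principal minors: Δ₁ = 8, Δ₂ = 76, Δ₃ = 328.
All leading minors are positive, so H is positive definite: a local minimum.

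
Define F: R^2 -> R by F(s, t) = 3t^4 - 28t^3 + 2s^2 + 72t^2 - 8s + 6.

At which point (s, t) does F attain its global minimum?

F(s,t) separates as P(s) + Q(t) + 6, so its minimum is min P + min Q + 6.
P'(s) = 4s - 8 vanishes at s ∈ {2}; Q'(t) = 12t(t - 4)(t - 3) vanishes at t ∈ {0, 3, 4}.
Local minima of P (where P''>0): P(2)=-8. Local minima of Q: Q(0)=0, Q(4)=128.
So the global minimum of F is P(2) + Q(0) + 6 = -8 + 0 + 6 = -2, attained at (2, 0).

(2, 0)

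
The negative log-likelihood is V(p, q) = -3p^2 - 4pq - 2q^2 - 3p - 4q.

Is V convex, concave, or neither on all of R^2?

V is quadratic, so its Hessian is the constant matrix H = [[-6, -4], [-4, -4]].
det(H) = 8, tr(H) = -10.
det(H) > 0 and tr(H) < 0, so H is negative definite everywhere: concave.

concave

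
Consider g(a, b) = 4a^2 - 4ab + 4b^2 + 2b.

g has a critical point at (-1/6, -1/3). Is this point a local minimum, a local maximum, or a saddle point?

local minimum

The Hessian of g is constant: H = [[8, -4], [-4, 8]].
det(H) = 8·8 − (-4)² = 48.
det(H) > 0 and tr(H) = 16 > 0, so H is positive definite and the point is a local minimum.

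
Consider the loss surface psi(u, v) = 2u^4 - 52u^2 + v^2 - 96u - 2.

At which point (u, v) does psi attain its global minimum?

(4, 0)

psi(u,v) separates as P(u) + Q(v) − 2, so its minimum is min P + min Q − 2.
P'(u) = 8(u - 4)(u + 1)(u + 3) vanishes at u ∈ {-3, -1, 4}; Q'(v) = 2v vanishes at v ∈ {0}.
Local minima of P (where P''>0): P(-3)=-18, P(4)=-704. Local minima of Q: Q(0)=0.
So the global minimum of psi is P(4) + Q(0) − 2 = -704 + 0 − 2 = -706, attained at (4, 0).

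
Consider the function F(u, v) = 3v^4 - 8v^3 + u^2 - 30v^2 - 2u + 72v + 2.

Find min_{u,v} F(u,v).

F(u,v) separates as P(u) + Q(v) + 2, so its minimum is min P + min Q + 2.
P'(u) = 2u - 2 vanishes at u ∈ {1}; Q'(v) = 12(v - 3)(v - 1)(v + 2) vanishes at v ∈ {-2, 1, 3}.
Local minima of P (where P''>0): P(1)=-1. Local minima of Q: Q(-2)=-152, Q(3)=-27.
So the global minimum of F is P(1) + Q(-2) + 2 = -1 − 152 + 2 = -151, attained at (1, -2).

-151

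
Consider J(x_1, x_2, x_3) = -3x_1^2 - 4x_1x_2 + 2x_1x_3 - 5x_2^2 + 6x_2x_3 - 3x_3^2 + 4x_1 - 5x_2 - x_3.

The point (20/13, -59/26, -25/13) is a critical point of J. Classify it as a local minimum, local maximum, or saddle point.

local maximum

The Hessian is constant: H = [[-6, -4, 2], [-4, -10, 6], [2, 6, -6]].
Leading principal minors: Δ₁ = -6, Δ₂ = 44, Δ₃ = -104.
The minors alternate sign starting negative (−, +, −), so H is negative definite: a local maximum.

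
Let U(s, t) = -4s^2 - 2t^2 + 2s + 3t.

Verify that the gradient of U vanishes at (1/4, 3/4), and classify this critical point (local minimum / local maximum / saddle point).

∇U = (-8s + 2, -4t + 3); substituting (1/4, 3/4) gives ∇U = (0, 0), so (1/4, 3/4) is indeed a critical point.
The Hessian of U is constant: H = [[-8, 0], [0, -4]].
det(H) = (-8)·(-4) − 0² = 32.
det(H) > 0 and tr(H) = -12 < 0, so H is negative definite and the point is a local maximum.

local maximum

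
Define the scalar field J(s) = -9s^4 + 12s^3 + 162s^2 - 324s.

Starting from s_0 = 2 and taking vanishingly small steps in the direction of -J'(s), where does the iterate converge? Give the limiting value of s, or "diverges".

1

J'(s) = -36(s - 3)(s - 1)(s + 3), so J'(2) = 180.
Gradient descent moves in the -J' direction, i.e. s is decreasing.
The nearest critical point in that direction is s = 1, where J'' = 288 > 0 (a local minimum). The iterate converges there.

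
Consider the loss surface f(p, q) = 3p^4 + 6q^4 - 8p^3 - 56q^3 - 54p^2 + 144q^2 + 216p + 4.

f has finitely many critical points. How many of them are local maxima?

1

f separates as a function of p plus a function of q, so ∇f=0 decouples.
∂f/∂p = 12(p - 3)(p - 2)(p + 3) = 0 at p ∈ {-3, 2, 3}; ∂f/∂q = 24q(q - 4)(q - 3) = 0 at q ∈ {0, 3, 4}.
The Hessian is diagonal: diag(f_pp, f_qq). Second derivatives: f_pp(-3)=360, f_pp(2)=-60, f_pp(3)=72; f_qq(0)=288, f_qq(3)=-72, f_qq(4)=96.
Local maxima occur where both diagonal entries negative: (2, 3). Count: 1.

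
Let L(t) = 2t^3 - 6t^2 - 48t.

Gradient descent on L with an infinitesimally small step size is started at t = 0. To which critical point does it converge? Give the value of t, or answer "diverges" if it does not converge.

4

L'(t) = 6(t - 4)(t + 2), so L'(0) = -48.
Gradient descent moves in the -L' direction, i.e. t is increasing.
The nearest critical point in that direction is t = 4, where L'' = 36 > 0 (a local minimum). The iterate converges there.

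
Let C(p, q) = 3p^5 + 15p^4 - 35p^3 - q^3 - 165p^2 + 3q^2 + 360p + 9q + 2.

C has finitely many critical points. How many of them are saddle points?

C separates as a function of p plus a function of q, so ∇C=0 decouples.
∂C/∂p = 15(p - 2)(p - 1)(p + 3)(p + 4) = 0 at p ∈ {-4, -3, 1, 2}; ∂C/∂q = -3(q - 3)(q + 1) = 0 at q ∈ {-1, 3}.
The Hessian is diagonal: diag(C_pp, C_qq). Second derivatives: C_pp(-4)=-450, C_pp(-3)=300, C_pp(1)=-300, C_pp(2)=450; C_qq(-1)=12, C_qq(3)=-12.
Saddle points occur where the two diagonal entries have opposite signs: (-4, -1), (-3, 3), (1, -1), (2, 3). Count: 4.

4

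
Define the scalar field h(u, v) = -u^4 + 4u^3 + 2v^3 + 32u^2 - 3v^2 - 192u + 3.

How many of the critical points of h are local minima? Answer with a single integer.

h separates as a function of u plus a function of v, so ∇h=0 decouples.
∂h/∂u = -4(u - 4)(u - 3)(u + 4) = 0 at u ∈ {-4, 3, 4}; ∂h/∂v = 6v(v - 1) = 0 at v ∈ {0, 1}.
The Hessian is diagonal: diag(h_uu, h_vv). Second derivatives: h_uu(-4)=-224, h_uu(3)=28, h_uu(4)=-32; h_vv(0)=-6, h_vv(1)=6.
Local minima occur where both diagonal entries positive: (3, 1). Count: 1.

1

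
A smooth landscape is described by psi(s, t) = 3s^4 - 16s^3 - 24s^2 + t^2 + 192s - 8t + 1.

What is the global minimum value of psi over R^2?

-319

psi(s,t) separates as P(s) + Q(t) + 1, so its minimum is min P + min Q + 1.
P'(s) = 12(s - 4)(s - 2)(s + 2) vanishes at s ∈ {-2, 2, 4}; Q'(t) = 2(t - 4) vanishes at t ∈ {4}.
Local minima of P (where P''>0): P(-2)=-304, P(4)=128. Local minima of Q: Q(4)=-16.
So the global minimum of psi is P(-2) + Q(4) + 1 = -304 − 16 + 1 = -319, attained at (-2, 4).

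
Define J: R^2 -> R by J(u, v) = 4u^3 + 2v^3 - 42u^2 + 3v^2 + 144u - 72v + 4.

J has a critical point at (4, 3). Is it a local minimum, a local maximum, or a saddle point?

The mixed partial ∂²J/∂u∂v is 0, so the Hessian at any point is diag(J_uu, J_vv) = diag(12(2u - 7), 6(2v + 1)).
At (4, 3): H = diag(12, 42).
Both eigenvalues are positive, so H is positive definite: a local minimum.

local minimum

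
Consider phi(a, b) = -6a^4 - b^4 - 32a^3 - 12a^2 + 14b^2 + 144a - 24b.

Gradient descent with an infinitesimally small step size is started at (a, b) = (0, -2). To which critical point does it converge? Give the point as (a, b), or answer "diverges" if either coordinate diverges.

(-2, 1)

phi is separable, so gradient descent decouples: a follows -∂phi/∂a, b follows -∂phi/∂b.
∂phi/∂a = -24(a - 1)(a + 2)(a + 3); at a=0 this is 144, so a decreases.
∂phi/∂b = -4(b - 2)(b - 1)(b + 3); at b=-2 this is -48, so b increases.
a converges to its nearest critical value -2 (a local min of the a-part); b converges to 1. The iterate converges to (-2, 1).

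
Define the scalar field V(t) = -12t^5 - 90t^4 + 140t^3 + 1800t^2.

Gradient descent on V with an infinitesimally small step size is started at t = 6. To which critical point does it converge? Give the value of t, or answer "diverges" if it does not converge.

V'(t) = -60t(t - 3)(t + 4)(t + 5), so V'(6) = -118800.
Gradient descent moves in the -V' direction, i.e. t is increasing.
There is no critical point above t=6, and V' keeps the same sign, so the iterate runs off to +∞.

diverges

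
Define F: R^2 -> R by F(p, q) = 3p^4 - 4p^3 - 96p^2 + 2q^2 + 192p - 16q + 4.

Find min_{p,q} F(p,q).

-1308

F(p,q) separates as A(p) + B(q) + 4, so its minimum is min A + min B + 4.
A'(p) = 12(p - 4)(p - 1)(p + 4) vanishes at p ∈ {-4, 1, 4}; B'(q) = 4q - 16 vanishes at q ∈ {4}.
Local minima of A (where A''>0): A(-4)=-1280, A(4)=-256. Local minima of B: B(4)=-32.
So the global minimum of F is A(-4) + B(4) + 4 = -1280 − 32 + 4 = -1308, attained at (-4, 4).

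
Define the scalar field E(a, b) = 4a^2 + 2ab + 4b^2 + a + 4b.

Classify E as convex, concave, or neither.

E is quadratic, so its Hessian is the constant matrix H = [[8, 2], [2, 8]].
det(H) = 60, tr(H) = 16.
det(H) > 0 and tr(H) > 0, so H is positive definite everywhere: convex.

convex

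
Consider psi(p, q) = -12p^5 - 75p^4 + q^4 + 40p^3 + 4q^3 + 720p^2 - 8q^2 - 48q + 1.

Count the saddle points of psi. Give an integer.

6

psi separates as a function of p plus a function of q, so ∇psi=0 decouples.
∂psi/∂p = -60p(p - 2)(p + 3)(p + 4) = 0 at p ∈ {-4, -3, 0, 2}; ∂psi/∂q = 4(q - 2)(q + 2)(q + 3) = 0 at q ∈ {-3, -2, 2}.
The Hessian is diagonal: diag(psi_pp, psi_qq). Second derivatives: psi_pp(-4)=1440, psi_pp(-3)=-900, psi_pp(0)=1440, psi_pp(2)=-3600; psi_qq(-3)=20, psi_qq(-2)=-16, psi_qq(2)=80.
Saddle points occur where the two diagonal entries have opposite signs: (-4, -2), (-3, -3), (-3, 2), (0, -2), (2, -3), (2, 2). Count: 6.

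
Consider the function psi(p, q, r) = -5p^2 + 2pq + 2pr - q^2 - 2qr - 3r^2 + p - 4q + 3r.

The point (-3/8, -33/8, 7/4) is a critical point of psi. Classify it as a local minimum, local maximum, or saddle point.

The Hessian is constant: H = [[-10, 2, 2], [2, -2, -2], [2, -2, -6]].
Leading principal minors: Δ₁ = -10, Δ₂ = 16, Δ₃ = -64.
The minors alternate sign starting negative (−, +, −), so H is negative definite: a local maximum.

local maximum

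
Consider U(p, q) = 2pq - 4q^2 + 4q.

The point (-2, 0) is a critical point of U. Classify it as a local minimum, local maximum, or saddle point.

The Hessian of U is constant: H = [[0, 2], [2, -8]].
det(H) = 0·(-8) − 2² = -4.
Since det(H) < 0, H is indefinite and the critical point is a saddle point.

saddle point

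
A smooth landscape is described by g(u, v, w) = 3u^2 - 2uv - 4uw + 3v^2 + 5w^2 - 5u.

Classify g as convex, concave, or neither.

convex

g is quadratic, so its Hessian is the constant matrix H = [[6, -2, -4], [-2, 6, 0], [-4, 0, 10]].
Leading principal minors: 6, 32, 224.
All positive ⇒ H ≻ 0 ⇒ convex.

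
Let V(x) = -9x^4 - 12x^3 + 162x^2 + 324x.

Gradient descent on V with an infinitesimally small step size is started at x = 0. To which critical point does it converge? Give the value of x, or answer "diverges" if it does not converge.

V'(x) = -36(x - 3)(x + 1)(x + 3), so V'(0) = 324.
Gradient descent moves in the -V' direction, i.e. x is decreasing.
The nearest critical point in that direction is x = -1, where V'' = 288 > 0 (a local minimum). The iterate converges there.

-1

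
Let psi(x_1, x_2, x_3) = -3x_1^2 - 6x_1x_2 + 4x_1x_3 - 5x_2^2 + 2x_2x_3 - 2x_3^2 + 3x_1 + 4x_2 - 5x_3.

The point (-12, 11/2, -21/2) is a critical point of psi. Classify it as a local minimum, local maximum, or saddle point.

local maximum

The Hessian is constant: H = [[-6, -6, 4], [-6, -10, 2], [4, 2, -4]].
Leading principal minors: Δ₁ = -6, Δ₂ = 24, Δ₃ = -8.
The minors alternate sign starting negative (−, +, −), so H is negative definite: a local maximum.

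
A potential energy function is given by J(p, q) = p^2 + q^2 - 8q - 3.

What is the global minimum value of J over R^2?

-19

J(p,q) separates as A(p) + B(q) − 3, so its minimum is min A + min B − 3.
A'(p) = 2p vanishes at p ∈ {0}; B'(q) = 2q - 8 vanishes at q ∈ {4}.
Local minima of A (where A''>0): A(0)=0. Local minima of B: B(4)=-16.
So the global minimum of J is A(0) + B(4) − 3 = 0 − 16 − 3 = -19, attained at (0, 4).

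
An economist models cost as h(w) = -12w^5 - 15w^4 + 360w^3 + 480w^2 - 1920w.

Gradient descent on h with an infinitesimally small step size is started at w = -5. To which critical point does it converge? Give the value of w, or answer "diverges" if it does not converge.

h'(w) = -60(w - 4)(w - 1)(w + 2)(w + 4), so h'(-5) = -9720.
Gradient descent moves in the -h' direction, i.e. w is increasing.
The nearest critical point in that direction is w = -4, where h'' = 4800 > 0 (a local minimum). The iterate converges there.

-4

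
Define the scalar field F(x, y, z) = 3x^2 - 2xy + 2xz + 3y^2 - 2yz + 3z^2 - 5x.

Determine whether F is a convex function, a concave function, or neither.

F is quadratic, so its Hessian is the constant matrix H = [[6, -2, 2], [-2, 6, -2], [2, -2, 6]].
Leading principal minors: 6, 32, 160.
All positive ⇒ H ≻ 0 ⇒ convex.

convex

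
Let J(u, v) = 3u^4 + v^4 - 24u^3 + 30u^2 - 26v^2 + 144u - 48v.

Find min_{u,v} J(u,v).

J(u,v) separates as P(u) + Q(v), so its minimum is min P + min Q.
P'(u) = 12(u - 4)(u - 3)(u + 1) vanishes at u ∈ {-1, 3, 4}; Q'(v) = 4(v - 4)(v + 1)(v + 3) vanishes at v ∈ {-3, -1, 4}.
Local minima of P (where P''>0): P(-1)=-87, P(4)=288. Local minima of Q: Q(-3)=-9, Q(4)=-352.
So the global minimum of J is P(-1) + Q(4) = -87 − 352 = -439, attained at (-1, 4).

-439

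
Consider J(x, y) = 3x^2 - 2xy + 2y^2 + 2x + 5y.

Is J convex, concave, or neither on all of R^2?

J is quadratic, so its Hessian is the constant matrix H = [[6, -2], [-2, 4]].
det(H) = 20, tr(H) = 10.
det(H) > 0 and tr(H) > 0, so H is positive definite everywhere: convex.

convex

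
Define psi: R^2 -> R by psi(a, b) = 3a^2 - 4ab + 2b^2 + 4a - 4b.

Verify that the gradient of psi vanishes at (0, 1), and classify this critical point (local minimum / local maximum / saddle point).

∇psi = (6a - 4b + 4, -4a + 4b - 4); substituting (0, 1) gives ∇psi = (0, 0), so (0, 1) is indeed a critical point.
The Hessian of psi is constant: H = [[6, -4], [-4, 4]].
det(H) = 6·4 − (-4)² = 8.
det(H) > 0 and tr(H) = 10 > 0, so H is positive definite and the point is a local minimum.

local minimum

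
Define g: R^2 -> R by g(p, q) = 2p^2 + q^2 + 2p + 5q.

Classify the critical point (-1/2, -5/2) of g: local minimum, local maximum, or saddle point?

local minimum

The Hessian of g is constant: H = [[4, 0], [0, 2]].
det(H) = 4·2 − 0² = 8.
det(H) > 0 and tr(H) = 6 > 0, so H is positive definite and the point is a local minimum.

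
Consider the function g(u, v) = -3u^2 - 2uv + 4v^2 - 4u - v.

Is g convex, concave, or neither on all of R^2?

neither

g is quadratic, so its Hessian is the constant matrix H = [[-6, -2], [-2, 8]].
det(H) = -52, tr(H) = 2.
det(H) < 0, so H is indefinite: neither convex nor concave.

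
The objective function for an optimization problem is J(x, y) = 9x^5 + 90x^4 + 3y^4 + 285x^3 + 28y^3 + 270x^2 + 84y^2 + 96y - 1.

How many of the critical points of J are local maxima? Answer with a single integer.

2

J separates as a function of x plus a function of y, so ∇J=0 decouples.
∂J/∂x = 45x(x + 1)(x + 3)(x + 4) = 0 at x ∈ {-4, -3, -1, 0}; ∂J/∂y = 12(y + 1)(y + 2)(y + 4) = 0 at y ∈ {-4, -2, -1}.
The Hessian is diagonal: diag(J_xx, J_yy). Second derivatives: J_xx(-4)=-540, J_xx(-3)=270, J_xx(-1)=-270, J_xx(0)=540; J_yy(-4)=72, J_yy(-2)=-24, J_yy(-1)=36.
Local maxima occur where both diagonal entries negative: (-4, -2), (-1, -2). Count: 2.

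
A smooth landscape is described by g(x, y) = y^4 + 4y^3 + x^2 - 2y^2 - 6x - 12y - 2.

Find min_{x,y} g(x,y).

g(x,y) separates as P(x) + Q(y) − 2, so its minimum is min P + min Q − 2.
P'(x) = 2x - 6 vanishes at x ∈ {3}; Q'(y) = 4(y - 1)(y + 1)(y + 3) vanishes at y ∈ {-3, -1, 1}.
Local minima of P (where P''>0): P(3)=-9. Local minima of Q: Q(-3)=-9, Q(1)=-9.
So the global minimum of g is P(3) + Q(-3) − 2 = -9 − 9 − 2 = -20, attained at (3, -3).

-20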